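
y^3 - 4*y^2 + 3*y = y*(y - 3)*(y - 1)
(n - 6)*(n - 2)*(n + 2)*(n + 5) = n^4 - n^3 - 34*n^2 + 4*n + 120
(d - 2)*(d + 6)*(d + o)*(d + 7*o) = d^4 + 8*d^3*o + 4*d^3 + 7*d^2*o^2 + 32*d^2*o - 12*d^2 + 28*d*o^2 - 96*d*o - 84*o^2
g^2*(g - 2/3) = g^3 - 2*g^2/3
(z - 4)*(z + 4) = z^2 - 16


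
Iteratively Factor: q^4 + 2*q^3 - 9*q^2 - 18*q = (q - 3)*(q^3 + 5*q^2 + 6*q) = q*(q - 3)*(q^2 + 5*q + 6) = q*(q - 3)*(q + 3)*(q + 2)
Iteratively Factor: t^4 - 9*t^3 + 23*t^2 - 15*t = (t - 3)*(t^3 - 6*t^2 + 5*t) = (t - 3)*(t - 1)*(t^2 - 5*t) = t*(t - 3)*(t - 1)*(t - 5)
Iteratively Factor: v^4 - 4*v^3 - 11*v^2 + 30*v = (v - 5)*(v^3 + v^2 - 6*v) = (v - 5)*(v + 3)*(v^2 - 2*v) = v*(v - 5)*(v + 3)*(v - 2)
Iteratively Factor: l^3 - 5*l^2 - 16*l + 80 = (l + 4)*(l^2 - 9*l + 20) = (l - 5)*(l + 4)*(l - 4)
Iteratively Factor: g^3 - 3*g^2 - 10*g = (g - 5)*(g^2 + 2*g) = (g - 5)*(g + 2)*(g)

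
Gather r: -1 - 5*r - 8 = -5*r - 9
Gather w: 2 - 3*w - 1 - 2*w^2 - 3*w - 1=-2*w^2 - 6*w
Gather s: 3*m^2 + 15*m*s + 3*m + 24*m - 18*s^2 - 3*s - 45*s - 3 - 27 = 3*m^2 + 27*m - 18*s^2 + s*(15*m - 48) - 30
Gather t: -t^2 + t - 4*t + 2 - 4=-t^2 - 3*t - 2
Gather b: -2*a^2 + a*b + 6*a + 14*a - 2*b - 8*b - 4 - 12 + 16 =-2*a^2 + 20*a + b*(a - 10)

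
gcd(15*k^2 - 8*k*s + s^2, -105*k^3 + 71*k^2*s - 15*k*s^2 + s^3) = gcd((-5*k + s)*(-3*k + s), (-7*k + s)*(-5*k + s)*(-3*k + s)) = 15*k^2 - 8*k*s + s^2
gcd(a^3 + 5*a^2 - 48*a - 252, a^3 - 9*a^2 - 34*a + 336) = a^2 - a - 42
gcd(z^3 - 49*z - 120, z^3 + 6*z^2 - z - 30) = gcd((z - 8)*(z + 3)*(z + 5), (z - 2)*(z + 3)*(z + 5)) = z^2 + 8*z + 15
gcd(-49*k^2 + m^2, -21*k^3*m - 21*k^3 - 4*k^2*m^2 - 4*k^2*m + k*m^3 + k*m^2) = 7*k - m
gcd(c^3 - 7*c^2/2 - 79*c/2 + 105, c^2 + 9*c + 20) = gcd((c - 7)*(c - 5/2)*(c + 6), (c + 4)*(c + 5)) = 1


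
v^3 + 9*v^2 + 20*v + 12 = (v + 1)*(v + 2)*(v + 6)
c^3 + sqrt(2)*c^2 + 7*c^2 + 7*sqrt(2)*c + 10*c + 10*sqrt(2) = (c + 2)*(c + 5)*(c + sqrt(2))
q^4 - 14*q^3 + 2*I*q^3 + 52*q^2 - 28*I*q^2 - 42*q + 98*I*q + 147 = (q - 7)^2*(q - I)*(q + 3*I)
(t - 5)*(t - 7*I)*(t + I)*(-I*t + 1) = -I*t^4 - 5*t^3 + 5*I*t^3 + 25*t^2 - 13*I*t^2 + 7*t + 65*I*t - 35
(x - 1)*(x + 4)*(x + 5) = x^3 + 8*x^2 + 11*x - 20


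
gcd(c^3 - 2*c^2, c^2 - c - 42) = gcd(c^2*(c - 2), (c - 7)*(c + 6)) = 1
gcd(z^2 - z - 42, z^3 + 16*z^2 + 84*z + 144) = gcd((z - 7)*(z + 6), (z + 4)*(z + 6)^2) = z + 6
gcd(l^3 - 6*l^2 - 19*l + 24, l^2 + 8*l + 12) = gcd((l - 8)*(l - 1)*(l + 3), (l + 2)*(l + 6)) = 1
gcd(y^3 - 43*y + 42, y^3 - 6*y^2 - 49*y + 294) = y^2 + y - 42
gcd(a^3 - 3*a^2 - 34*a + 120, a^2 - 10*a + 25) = a - 5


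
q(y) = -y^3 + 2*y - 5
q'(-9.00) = -241.00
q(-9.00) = 706.00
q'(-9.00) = -241.00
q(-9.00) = 706.00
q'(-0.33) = 1.67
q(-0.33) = -5.62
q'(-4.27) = -52.70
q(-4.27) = 64.31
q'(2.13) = -11.61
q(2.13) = -10.40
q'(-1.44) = -4.22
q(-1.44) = -4.89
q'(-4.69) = -63.99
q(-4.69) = 88.78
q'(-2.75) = -20.69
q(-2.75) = 10.30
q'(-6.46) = -123.19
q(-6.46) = 251.67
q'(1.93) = -9.17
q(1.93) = -8.33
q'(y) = 2 - 3*y^2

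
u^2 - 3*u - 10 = (u - 5)*(u + 2)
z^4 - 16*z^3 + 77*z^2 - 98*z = z*(z - 7)^2*(z - 2)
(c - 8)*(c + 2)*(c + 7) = c^3 + c^2 - 58*c - 112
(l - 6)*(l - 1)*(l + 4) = l^3 - 3*l^2 - 22*l + 24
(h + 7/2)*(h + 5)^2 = h^3 + 27*h^2/2 + 60*h + 175/2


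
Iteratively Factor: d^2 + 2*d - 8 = (d - 2)*(d + 4)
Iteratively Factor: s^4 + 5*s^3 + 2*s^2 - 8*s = (s + 2)*(s^3 + 3*s^2 - 4*s) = (s + 2)*(s + 4)*(s^2 - s) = s*(s + 2)*(s + 4)*(s - 1)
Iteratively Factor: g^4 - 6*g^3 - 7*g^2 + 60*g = (g - 5)*(g^3 - g^2 - 12*g) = g*(g - 5)*(g^2 - g - 12) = g*(g - 5)*(g + 3)*(g - 4)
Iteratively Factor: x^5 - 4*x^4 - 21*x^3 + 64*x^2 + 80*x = (x)*(x^4 - 4*x^3 - 21*x^2 + 64*x + 80) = x*(x - 4)*(x^3 - 21*x - 20) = x*(x - 5)*(x - 4)*(x^2 + 5*x + 4) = x*(x - 5)*(x - 4)*(x + 1)*(x + 4)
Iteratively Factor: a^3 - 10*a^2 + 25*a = (a)*(a^2 - 10*a + 25) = a*(a - 5)*(a - 5)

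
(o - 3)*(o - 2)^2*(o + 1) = o^4 - 6*o^3 + 9*o^2 + 4*o - 12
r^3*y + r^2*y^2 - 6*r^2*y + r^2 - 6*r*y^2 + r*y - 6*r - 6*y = (r - 6)*(r + y)*(r*y + 1)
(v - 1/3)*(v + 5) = v^2 + 14*v/3 - 5/3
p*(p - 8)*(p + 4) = p^3 - 4*p^2 - 32*p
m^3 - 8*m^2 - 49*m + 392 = (m - 8)*(m - 7)*(m + 7)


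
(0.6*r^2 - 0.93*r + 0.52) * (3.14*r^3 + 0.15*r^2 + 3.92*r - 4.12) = 1.884*r^5 - 2.8302*r^4 + 3.8453*r^3 - 6.0396*r^2 + 5.87*r - 2.1424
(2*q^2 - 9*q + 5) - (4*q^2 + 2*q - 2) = -2*q^2 - 11*q + 7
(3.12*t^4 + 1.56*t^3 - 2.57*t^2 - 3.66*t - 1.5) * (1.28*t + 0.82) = 3.9936*t^5 + 4.5552*t^4 - 2.0104*t^3 - 6.7922*t^2 - 4.9212*t - 1.23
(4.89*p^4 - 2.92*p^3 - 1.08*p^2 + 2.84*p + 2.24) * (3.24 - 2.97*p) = -14.5233*p^5 + 24.516*p^4 - 6.2532*p^3 - 11.934*p^2 + 2.5488*p + 7.2576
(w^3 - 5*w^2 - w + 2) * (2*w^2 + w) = 2*w^5 - 9*w^4 - 7*w^3 + 3*w^2 + 2*w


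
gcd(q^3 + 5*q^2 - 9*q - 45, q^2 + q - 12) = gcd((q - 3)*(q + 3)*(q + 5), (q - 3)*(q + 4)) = q - 3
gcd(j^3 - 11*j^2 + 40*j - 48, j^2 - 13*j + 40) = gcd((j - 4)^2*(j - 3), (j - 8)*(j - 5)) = 1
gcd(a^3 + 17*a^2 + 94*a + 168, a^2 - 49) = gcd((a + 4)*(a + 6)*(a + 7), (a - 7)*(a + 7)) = a + 7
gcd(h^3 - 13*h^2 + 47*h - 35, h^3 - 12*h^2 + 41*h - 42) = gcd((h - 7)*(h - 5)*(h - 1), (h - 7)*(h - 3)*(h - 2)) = h - 7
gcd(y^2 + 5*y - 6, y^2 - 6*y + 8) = 1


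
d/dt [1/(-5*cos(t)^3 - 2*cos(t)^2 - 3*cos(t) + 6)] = (15*sin(t)^2 - 4*cos(t) - 18)*sin(t)/(5*cos(t)^3 + 2*cos(t)^2 + 3*cos(t) - 6)^2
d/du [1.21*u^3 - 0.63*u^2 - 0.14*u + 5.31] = 3.63*u^2 - 1.26*u - 0.14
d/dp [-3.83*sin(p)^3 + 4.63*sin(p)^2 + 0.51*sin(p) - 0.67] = (-11.49*sin(p)^2 + 9.26*sin(p) + 0.51)*cos(p)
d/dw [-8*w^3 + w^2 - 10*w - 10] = -24*w^2 + 2*w - 10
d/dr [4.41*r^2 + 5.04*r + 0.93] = 8.82*r + 5.04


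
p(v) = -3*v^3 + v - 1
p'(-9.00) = -728.00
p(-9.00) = 2177.00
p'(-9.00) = -728.00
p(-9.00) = 2177.00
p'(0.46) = -0.90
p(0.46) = -0.83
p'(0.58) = -2.03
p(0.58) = -1.01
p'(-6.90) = -427.49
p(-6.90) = 977.63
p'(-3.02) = -81.08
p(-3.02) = 78.61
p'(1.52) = -19.79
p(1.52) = -10.02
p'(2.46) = -53.46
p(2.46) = -43.20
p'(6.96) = -434.97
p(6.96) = -1005.50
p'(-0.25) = 0.44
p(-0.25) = -1.20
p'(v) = 1 - 9*v^2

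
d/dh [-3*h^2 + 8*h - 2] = 8 - 6*h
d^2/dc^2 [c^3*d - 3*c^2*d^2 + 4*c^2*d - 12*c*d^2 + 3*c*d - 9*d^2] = 2*d*(3*c - 3*d + 4)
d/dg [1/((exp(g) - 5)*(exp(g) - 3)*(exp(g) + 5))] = (-(exp(g) - 5)*(exp(g) - 3) - (exp(g) - 5)*(exp(g) + 5) - (exp(g) - 3)*(exp(g) + 5))*exp(g)/((exp(g) - 5)^2*(exp(g) - 3)^2*(exp(g) + 5)^2)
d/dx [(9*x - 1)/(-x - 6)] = -55/(x + 6)^2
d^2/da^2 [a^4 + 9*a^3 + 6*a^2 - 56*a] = 12*a^2 + 54*a + 12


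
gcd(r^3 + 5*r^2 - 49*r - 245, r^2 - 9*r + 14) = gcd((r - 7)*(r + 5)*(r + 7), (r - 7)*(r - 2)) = r - 7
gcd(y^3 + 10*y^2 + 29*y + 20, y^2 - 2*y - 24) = y + 4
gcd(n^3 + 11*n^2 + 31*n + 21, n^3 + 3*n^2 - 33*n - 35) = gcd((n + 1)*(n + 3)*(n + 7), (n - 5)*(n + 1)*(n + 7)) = n^2 + 8*n + 7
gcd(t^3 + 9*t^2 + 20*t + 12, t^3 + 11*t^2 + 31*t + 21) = t + 1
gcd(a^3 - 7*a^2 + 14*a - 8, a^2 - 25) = 1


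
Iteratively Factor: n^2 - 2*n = (n)*(n - 2)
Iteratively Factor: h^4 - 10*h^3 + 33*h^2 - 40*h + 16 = (h - 1)*(h^3 - 9*h^2 + 24*h - 16) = (h - 1)^2*(h^2 - 8*h + 16) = (h - 4)*(h - 1)^2*(h - 4)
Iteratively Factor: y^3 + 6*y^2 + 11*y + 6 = (y + 1)*(y^2 + 5*y + 6) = (y + 1)*(y + 3)*(y + 2)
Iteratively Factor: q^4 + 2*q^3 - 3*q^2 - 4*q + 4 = (q - 1)*(q^3 + 3*q^2 - 4) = (q - 1)^2*(q^2 + 4*q + 4) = (q - 1)^2*(q + 2)*(q + 2)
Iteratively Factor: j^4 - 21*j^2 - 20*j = (j)*(j^3 - 21*j - 20) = j*(j - 5)*(j^2 + 5*j + 4) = j*(j - 5)*(j + 1)*(j + 4)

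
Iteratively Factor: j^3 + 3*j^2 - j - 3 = (j + 3)*(j^2 - 1) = (j + 1)*(j + 3)*(j - 1)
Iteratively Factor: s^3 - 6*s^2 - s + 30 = (s - 3)*(s^2 - 3*s - 10) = (s - 3)*(s + 2)*(s - 5)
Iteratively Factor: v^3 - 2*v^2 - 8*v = (v + 2)*(v^2 - 4*v) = (v - 4)*(v + 2)*(v)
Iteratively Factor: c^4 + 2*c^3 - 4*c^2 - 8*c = (c + 2)*(c^3 - 4*c) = c*(c + 2)*(c^2 - 4) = c*(c + 2)^2*(c - 2)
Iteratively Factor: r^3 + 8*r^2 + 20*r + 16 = (r + 2)*(r^2 + 6*r + 8) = (r + 2)*(r + 4)*(r + 2)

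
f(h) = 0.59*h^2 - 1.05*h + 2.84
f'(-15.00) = -18.75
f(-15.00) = 151.34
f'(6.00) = 6.03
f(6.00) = 17.78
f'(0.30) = -0.70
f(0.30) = 2.58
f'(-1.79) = -3.16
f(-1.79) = 6.61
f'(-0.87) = -2.08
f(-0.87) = 4.20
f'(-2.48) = -3.98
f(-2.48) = 9.07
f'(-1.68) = -3.03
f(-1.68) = 6.27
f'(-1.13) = -2.38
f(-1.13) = 4.78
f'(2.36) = 1.73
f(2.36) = 3.65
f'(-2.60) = -4.12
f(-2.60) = 9.56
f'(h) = 1.18*h - 1.05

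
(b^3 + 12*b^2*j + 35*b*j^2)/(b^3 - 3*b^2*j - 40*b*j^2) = (b + 7*j)/(b - 8*j)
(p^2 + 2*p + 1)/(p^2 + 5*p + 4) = (p + 1)/(p + 4)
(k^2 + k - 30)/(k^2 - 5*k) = (k + 6)/k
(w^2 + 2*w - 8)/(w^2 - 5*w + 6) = (w + 4)/(w - 3)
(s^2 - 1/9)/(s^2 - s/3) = (s + 1/3)/s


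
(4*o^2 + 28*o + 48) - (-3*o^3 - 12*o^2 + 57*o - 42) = 3*o^3 + 16*o^2 - 29*o + 90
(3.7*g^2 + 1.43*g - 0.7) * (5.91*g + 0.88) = 21.867*g^3 + 11.7073*g^2 - 2.8786*g - 0.616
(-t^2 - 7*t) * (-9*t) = 9*t^3 + 63*t^2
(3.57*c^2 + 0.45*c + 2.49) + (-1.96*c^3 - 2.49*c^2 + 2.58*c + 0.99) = -1.96*c^3 + 1.08*c^2 + 3.03*c + 3.48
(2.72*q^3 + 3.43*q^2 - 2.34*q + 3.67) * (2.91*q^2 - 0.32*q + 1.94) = 7.9152*q^5 + 9.1109*q^4 - 2.6302*q^3 + 18.0827*q^2 - 5.714*q + 7.1198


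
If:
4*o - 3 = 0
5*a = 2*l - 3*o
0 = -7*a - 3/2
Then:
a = -3/14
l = 33/56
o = 3/4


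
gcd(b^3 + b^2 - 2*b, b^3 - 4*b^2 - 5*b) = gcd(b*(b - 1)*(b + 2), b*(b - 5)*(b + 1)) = b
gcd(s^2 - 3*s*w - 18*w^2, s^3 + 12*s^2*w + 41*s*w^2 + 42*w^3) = s + 3*w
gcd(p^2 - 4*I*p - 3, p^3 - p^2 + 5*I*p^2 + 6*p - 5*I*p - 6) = p - I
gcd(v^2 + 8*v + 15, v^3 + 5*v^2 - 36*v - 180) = v + 5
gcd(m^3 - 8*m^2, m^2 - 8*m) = m^2 - 8*m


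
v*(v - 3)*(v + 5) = v^3 + 2*v^2 - 15*v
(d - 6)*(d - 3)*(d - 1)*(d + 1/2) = d^4 - 19*d^3/2 + 22*d^2 - 9*d/2 - 9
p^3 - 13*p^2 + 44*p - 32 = (p - 8)*(p - 4)*(p - 1)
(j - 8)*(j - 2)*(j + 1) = j^3 - 9*j^2 + 6*j + 16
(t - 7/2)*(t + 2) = t^2 - 3*t/2 - 7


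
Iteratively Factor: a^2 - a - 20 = (a - 5)*(a + 4)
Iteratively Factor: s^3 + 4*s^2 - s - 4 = (s + 4)*(s^2 - 1) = (s + 1)*(s + 4)*(s - 1)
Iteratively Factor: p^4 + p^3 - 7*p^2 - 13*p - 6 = (p - 3)*(p^3 + 4*p^2 + 5*p + 2) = (p - 3)*(p + 1)*(p^2 + 3*p + 2) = (p - 3)*(p + 1)*(p + 2)*(p + 1)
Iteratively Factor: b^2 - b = (b)*(b - 1)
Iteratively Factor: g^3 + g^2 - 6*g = (g - 2)*(g^2 + 3*g) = (g - 2)*(g + 3)*(g)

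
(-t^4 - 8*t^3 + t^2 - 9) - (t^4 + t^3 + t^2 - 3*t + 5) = -2*t^4 - 9*t^3 + 3*t - 14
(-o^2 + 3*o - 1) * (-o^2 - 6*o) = o^4 + 3*o^3 - 17*o^2 + 6*o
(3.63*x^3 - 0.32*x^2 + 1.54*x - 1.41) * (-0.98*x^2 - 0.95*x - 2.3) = -3.5574*x^5 - 3.1349*x^4 - 9.5542*x^3 + 0.6548*x^2 - 2.2025*x + 3.243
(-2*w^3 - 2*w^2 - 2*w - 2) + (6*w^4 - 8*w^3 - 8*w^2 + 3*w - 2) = 6*w^4 - 10*w^3 - 10*w^2 + w - 4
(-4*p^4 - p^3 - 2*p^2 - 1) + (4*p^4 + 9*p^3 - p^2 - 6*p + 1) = 8*p^3 - 3*p^2 - 6*p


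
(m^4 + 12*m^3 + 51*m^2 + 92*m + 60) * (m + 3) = m^5 + 15*m^4 + 87*m^3 + 245*m^2 + 336*m + 180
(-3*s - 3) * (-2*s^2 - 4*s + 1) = 6*s^3 + 18*s^2 + 9*s - 3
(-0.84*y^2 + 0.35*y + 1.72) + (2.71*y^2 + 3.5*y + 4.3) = 1.87*y^2 + 3.85*y + 6.02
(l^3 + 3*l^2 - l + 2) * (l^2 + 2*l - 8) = l^5 + 5*l^4 - 3*l^3 - 24*l^2 + 12*l - 16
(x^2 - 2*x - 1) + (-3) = x^2 - 2*x - 4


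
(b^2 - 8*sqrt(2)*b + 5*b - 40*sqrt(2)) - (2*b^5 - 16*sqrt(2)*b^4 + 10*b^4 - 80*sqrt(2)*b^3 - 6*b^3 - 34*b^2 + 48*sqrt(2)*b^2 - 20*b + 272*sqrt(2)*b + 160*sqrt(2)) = -2*b^5 - 10*b^4 + 16*sqrt(2)*b^4 + 6*b^3 + 80*sqrt(2)*b^3 - 48*sqrt(2)*b^2 + 35*b^2 - 280*sqrt(2)*b + 25*b - 200*sqrt(2)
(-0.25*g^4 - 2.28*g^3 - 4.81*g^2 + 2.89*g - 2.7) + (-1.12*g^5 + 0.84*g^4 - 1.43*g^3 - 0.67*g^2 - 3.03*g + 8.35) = -1.12*g^5 + 0.59*g^4 - 3.71*g^3 - 5.48*g^2 - 0.14*g + 5.65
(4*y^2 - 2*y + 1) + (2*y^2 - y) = 6*y^2 - 3*y + 1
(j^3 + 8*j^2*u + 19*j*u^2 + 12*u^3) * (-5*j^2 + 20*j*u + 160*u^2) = -5*j^5 - 20*j^4*u + 225*j^3*u^2 + 1600*j^2*u^3 + 3280*j*u^4 + 1920*u^5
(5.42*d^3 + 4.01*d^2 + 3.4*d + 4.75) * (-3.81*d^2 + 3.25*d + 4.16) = -20.6502*d^5 + 2.3369*d^4 + 22.6257*d^3 + 9.6341*d^2 + 29.5815*d + 19.76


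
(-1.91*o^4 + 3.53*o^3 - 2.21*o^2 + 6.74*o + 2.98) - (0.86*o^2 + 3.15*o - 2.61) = -1.91*o^4 + 3.53*o^3 - 3.07*o^2 + 3.59*o + 5.59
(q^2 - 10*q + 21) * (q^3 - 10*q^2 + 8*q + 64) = q^5 - 20*q^4 + 129*q^3 - 226*q^2 - 472*q + 1344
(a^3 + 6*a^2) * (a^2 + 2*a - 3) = a^5 + 8*a^4 + 9*a^3 - 18*a^2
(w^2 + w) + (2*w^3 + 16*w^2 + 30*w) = 2*w^3 + 17*w^2 + 31*w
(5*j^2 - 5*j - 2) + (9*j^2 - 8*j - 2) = 14*j^2 - 13*j - 4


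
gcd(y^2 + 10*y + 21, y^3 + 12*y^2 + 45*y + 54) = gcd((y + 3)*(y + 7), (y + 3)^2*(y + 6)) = y + 3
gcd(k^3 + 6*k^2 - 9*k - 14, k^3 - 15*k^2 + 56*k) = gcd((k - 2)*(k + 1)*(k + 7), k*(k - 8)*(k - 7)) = 1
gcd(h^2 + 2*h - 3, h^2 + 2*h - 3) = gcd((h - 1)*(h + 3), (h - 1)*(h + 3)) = h^2 + 2*h - 3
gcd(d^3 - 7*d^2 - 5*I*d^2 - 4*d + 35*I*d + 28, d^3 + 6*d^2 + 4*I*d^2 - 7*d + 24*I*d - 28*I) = 1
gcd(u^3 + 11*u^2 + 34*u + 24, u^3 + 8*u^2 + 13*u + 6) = u^2 + 7*u + 6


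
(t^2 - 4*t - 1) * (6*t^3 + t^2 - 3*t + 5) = 6*t^5 - 23*t^4 - 13*t^3 + 16*t^2 - 17*t - 5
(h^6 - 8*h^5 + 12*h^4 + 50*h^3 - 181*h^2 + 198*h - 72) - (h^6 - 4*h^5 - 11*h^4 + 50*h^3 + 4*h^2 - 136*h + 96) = -4*h^5 + 23*h^4 - 185*h^2 + 334*h - 168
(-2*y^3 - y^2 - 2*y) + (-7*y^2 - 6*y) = -2*y^3 - 8*y^2 - 8*y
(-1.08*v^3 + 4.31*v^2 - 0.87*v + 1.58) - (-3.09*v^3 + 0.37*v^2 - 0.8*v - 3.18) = 2.01*v^3 + 3.94*v^2 - 0.07*v + 4.76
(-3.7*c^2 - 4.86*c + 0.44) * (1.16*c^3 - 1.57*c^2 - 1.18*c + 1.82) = -4.292*c^5 + 0.1714*c^4 + 12.5066*c^3 - 1.69*c^2 - 9.3644*c + 0.8008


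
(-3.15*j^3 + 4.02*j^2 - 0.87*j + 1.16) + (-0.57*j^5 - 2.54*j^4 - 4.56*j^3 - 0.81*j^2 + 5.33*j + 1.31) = -0.57*j^5 - 2.54*j^4 - 7.71*j^3 + 3.21*j^2 + 4.46*j + 2.47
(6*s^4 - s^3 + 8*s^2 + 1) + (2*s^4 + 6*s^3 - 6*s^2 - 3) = 8*s^4 + 5*s^3 + 2*s^2 - 2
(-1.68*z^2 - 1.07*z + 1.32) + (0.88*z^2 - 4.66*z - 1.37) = -0.8*z^2 - 5.73*z - 0.05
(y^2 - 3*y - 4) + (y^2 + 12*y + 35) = 2*y^2 + 9*y + 31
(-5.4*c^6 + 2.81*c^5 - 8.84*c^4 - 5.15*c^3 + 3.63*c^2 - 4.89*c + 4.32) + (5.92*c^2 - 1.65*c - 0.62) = -5.4*c^6 + 2.81*c^5 - 8.84*c^4 - 5.15*c^3 + 9.55*c^2 - 6.54*c + 3.7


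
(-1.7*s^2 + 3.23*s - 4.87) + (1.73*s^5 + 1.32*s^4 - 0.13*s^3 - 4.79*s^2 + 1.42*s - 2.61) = 1.73*s^5 + 1.32*s^4 - 0.13*s^3 - 6.49*s^2 + 4.65*s - 7.48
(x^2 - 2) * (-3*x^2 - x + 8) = -3*x^4 - x^3 + 14*x^2 + 2*x - 16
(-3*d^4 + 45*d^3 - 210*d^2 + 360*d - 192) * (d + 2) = -3*d^5 + 39*d^4 - 120*d^3 - 60*d^2 + 528*d - 384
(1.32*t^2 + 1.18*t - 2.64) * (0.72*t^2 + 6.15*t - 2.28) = 0.9504*t^4 + 8.9676*t^3 + 2.3466*t^2 - 18.9264*t + 6.0192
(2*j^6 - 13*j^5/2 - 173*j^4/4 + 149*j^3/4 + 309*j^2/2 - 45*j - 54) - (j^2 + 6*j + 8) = 2*j^6 - 13*j^5/2 - 173*j^4/4 + 149*j^3/4 + 307*j^2/2 - 51*j - 62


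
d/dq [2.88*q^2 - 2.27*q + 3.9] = 5.76*q - 2.27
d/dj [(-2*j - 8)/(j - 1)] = 10/(j - 1)^2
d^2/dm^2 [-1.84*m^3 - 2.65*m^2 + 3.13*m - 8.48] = -11.04*m - 5.3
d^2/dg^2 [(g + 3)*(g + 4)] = 2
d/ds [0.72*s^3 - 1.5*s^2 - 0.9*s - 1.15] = 2.16*s^2 - 3.0*s - 0.9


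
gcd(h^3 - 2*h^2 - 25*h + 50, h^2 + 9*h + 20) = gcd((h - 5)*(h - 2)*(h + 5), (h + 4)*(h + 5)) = h + 5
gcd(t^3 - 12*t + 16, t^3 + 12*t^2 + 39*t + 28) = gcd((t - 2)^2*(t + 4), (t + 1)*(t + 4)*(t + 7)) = t + 4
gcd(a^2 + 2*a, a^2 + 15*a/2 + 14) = 1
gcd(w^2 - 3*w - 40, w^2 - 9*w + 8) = w - 8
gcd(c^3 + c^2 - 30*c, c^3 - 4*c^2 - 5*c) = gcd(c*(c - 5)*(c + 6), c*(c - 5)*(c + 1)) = c^2 - 5*c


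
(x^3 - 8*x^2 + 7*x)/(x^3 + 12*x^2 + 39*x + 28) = x*(x^2 - 8*x + 7)/(x^3 + 12*x^2 + 39*x + 28)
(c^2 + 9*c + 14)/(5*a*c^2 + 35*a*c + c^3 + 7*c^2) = (c + 2)/(c*(5*a + c))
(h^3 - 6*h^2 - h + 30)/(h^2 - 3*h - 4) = (-h^3 + 6*h^2 + h - 30)/(-h^2 + 3*h + 4)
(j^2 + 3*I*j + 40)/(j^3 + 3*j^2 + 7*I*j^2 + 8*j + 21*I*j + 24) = (j - 5*I)/(j^2 + j*(3 - I) - 3*I)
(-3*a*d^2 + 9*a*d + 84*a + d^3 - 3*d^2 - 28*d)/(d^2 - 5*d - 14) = (-3*a*d - 12*a + d^2 + 4*d)/(d + 2)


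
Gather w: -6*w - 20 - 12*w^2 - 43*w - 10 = -12*w^2 - 49*w - 30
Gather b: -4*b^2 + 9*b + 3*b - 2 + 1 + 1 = -4*b^2 + 12*b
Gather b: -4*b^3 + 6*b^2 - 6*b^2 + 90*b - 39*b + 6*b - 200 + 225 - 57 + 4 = -4*b^3 + 57*b - 28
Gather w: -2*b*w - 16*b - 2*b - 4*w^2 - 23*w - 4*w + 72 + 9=-18*b - 4*w^2 + w*(-2*b - 27) + 81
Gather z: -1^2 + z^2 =z^2 - 1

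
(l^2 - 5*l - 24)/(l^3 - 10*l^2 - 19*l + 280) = (l + 3)/(l^2 - 2*l - 35)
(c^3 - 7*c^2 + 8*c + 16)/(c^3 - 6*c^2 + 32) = (c + 1)/(c + 2)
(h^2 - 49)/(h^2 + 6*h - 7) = (h - 7)/(h - 1)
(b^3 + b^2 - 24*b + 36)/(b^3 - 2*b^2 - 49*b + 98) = (b^2 + 3*b - 18)/(b^2 - 49)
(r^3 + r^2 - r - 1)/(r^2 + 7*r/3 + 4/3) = 3*(r^2 - 1)/(3*r + 4)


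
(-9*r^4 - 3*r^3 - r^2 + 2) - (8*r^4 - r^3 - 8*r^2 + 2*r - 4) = -17*r^4 - 2*r^3 + 7*r^2 - 2*r + 6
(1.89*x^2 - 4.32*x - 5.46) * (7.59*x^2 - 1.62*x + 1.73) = 14.3451*x^4 - 35.8506*x^3 - 31.1733*x^2 + 1.3716*x - 9.4458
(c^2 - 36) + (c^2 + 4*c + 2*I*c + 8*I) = 2*c^2 + 4*c + 2*I*c - 36 + 8*I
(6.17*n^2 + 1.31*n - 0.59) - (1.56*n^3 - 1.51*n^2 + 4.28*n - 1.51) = -1.56*n^3 + 7.68*n^2 - 2.97*n + 0.92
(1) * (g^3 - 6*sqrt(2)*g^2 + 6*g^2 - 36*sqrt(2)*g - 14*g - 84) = g^3 - 6*sqrt(2)*g^2 + 6*g^2 - 36*sqrt(2)*g - 14*g - 84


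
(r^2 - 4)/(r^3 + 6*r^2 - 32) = (r + 2)/(r^2 + 8*r + 16)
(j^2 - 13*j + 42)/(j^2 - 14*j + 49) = (j - 6)/(j - 7)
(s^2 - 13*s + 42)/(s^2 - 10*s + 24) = (s - 7)/(s - 4)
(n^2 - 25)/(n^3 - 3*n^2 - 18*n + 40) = (n + 5)/(n^2 + 2*n - 8)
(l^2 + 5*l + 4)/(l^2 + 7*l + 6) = (l + 4)/(l + 6)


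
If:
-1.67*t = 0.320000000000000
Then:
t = -0.19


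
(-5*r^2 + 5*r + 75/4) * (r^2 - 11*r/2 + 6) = -5*r^4 + 65*r^3/2 - 155*r^2/4 - 585*r/8 + 225/2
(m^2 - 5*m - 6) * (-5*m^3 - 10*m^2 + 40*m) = -5*m^5 + 15*m^4 + 120*m^3 - 140*m^2 - 240*m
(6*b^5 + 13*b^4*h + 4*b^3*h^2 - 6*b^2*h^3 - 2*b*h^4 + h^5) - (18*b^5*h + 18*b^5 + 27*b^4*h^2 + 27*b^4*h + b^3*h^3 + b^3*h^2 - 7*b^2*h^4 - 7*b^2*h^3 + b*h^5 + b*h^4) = -18*b^5*h - 12*b^5 - 27*b^4*h^2 - 14*b^4*h - b^3*h^3 + 3*b^3*h^2 + 7*b^2*h^4 + b^2*h^3 - b*h^5 - 3*b*h^4 + h^5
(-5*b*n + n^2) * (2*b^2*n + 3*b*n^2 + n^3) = -10*b^3*n^2 - 13*b^2*n^3 - 2*b*n^4 + n^5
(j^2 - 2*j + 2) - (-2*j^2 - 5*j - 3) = 3*j^2 + 3*j + 5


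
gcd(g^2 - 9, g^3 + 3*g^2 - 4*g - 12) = g + 3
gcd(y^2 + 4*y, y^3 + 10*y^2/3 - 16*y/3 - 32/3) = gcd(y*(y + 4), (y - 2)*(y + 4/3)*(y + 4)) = y + 4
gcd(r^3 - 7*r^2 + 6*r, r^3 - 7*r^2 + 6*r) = r^3 - 7*r^2 + 6*r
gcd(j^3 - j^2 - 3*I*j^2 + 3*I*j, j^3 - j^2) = j^2 - j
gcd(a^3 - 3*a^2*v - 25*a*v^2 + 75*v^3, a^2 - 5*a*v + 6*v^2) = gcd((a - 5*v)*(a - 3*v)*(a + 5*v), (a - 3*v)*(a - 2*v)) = -a + 3*v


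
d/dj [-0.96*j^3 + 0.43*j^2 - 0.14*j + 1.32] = -2.88*j^2 + 0.86*j - 0.14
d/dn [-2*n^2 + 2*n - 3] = 2 - 4*n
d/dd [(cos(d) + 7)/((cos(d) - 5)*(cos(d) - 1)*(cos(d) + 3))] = 2*(cos(d)^3 + 9*cos(d)^2 - 21*cos(d) - 53)*sin(d)/((cos(d) - 5)^2*(cos(d) - 1)^2*(cos(d) + 3)^2)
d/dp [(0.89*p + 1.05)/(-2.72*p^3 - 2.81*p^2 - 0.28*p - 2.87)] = (4.8416*p^3 + 11.0689*p^2 + 5.901*p - 2.2603)/(7.3984*p^6 + 15.2864*p^5 + 9.4193*p^4 + 17.1864*p^3 + 16.2078*p^2 + 1.6072*p + 8.2369)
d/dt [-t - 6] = -1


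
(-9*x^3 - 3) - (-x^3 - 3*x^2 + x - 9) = -8*x^3 + 3*x^2 - x + 6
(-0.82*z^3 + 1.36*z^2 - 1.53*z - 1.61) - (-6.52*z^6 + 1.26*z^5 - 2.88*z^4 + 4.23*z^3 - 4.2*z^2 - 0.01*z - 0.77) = 6.52*z^6 - 1.26*z^5 + 2.88*z^4 - 5.05*z^3 + 5.56*z^2 - 1.52*z - 0.84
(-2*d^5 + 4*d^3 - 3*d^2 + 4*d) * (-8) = 16*d^5 - 32*d^3 + 24*d^2 - 32*d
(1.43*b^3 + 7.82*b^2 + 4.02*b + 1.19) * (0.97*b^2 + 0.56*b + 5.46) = 1.3871*b^5 + 8.3862*b^4 + 16.0864*b^3 + 46.1027*b^2 + 22.6156*b + 6.4974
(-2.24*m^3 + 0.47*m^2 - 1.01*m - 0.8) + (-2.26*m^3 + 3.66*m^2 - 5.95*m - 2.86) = -4.5*m^3 + 4.13*m^2 - 6.96*m - 3.66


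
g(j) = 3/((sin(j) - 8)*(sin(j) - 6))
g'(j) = -3*cos(j)/((sin(j) - 8)*(sin(j) - 6)^2) - 3*cos(j)/((sin(j) - 8)^2*(sin(j) - 6)) = 6*(7 - sin(j))*cos(j)/((sin(j) - 8)^2*(sin(j) - 6)^2)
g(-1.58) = 0.05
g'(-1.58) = -0.00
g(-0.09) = 0.06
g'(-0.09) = 0.02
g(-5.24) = 0.08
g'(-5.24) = 0.01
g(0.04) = 0.06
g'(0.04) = 0.02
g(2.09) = 0.08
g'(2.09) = -0.01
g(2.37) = 0.08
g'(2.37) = -0.02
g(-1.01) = 0.05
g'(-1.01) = 0.01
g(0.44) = 0.07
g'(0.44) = 0.02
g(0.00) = 0.06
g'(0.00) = 0.02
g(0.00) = 0.06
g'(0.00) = 0.02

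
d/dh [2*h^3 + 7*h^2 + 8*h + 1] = 6*h^2 + 14*h + 8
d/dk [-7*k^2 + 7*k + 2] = 7 - 14*k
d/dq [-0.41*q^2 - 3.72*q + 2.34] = -0.82*q - 3.72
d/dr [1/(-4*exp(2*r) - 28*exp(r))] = (2*exp(r) + 7)*exp(-r)/(4*(exp(r) + 7)^2)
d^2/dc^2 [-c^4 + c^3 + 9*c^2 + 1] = -12*c^2 + 6*c + 18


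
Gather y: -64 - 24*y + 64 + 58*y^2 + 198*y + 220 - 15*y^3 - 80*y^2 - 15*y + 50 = -15*y^3 - 22*y^2 + 159*y + 270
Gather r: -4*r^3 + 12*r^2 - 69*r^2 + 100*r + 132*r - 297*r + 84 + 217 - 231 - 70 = -4*r^3 - 57*r^2 - 65*r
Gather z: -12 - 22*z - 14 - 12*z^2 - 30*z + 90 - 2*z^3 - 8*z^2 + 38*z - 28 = -2*z^3 - 20*z^2 - 14*z + 36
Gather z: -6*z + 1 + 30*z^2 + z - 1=30*z^2 - 5*z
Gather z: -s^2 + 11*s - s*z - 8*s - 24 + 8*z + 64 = -s^2 + 3*s + z*(8 - s) + 40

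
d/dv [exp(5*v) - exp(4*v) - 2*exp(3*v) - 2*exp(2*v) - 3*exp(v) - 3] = (5*exp(4*v) - 4*exp(3*v) - 6*exp(2*v) - 4*exp(v) - 3)*exp(v)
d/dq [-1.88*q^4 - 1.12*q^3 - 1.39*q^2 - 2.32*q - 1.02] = -7.52*q^3 - 3.36*q^2 - 2.78*q - 2.32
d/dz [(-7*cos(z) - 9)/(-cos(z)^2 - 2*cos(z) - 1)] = (7*cos(z) + 11)*sin(z)/(cos(z) + 1)^3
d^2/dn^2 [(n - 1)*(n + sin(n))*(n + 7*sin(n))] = -8*n^2*sin(n) + 8*n*sin(n) + 32*n*cos(n) + 14*n*cos(2*n) + 6*n - 16*sqrt(2)*cos(n + pi/4) - 14*sqrt(2)*cos(2*n + pi/4) - 2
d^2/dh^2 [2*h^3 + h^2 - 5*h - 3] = 12*h + 2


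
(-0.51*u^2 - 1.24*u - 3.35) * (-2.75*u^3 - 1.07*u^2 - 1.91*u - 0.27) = 1.4025*u^5 + 3.9557*u^4 + 11.5134*u^3 + 6.0906*u^2 + 6.7333*u + 0.9045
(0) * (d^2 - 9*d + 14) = 0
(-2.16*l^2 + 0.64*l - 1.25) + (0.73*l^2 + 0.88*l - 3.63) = -1.43*l^2 + 1.52*l - 4.88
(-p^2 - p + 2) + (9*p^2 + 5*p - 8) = 8*p^2 + 4*p - 6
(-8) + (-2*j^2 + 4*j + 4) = -2*j^2 + 4*j - 4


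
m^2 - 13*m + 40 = (m - 8)*(m - 5)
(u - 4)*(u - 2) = u^2 - 6*u + 8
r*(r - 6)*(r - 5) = r^3 - 11*r^2 + 30*r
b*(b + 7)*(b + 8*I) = b^3 + 7*b^2 + 8*I*b^2 + 56*I*b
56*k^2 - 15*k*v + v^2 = (-8*k + v)*(-7*k + v)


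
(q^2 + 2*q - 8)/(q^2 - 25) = (q^2 + 2*q - 8)/(q^2 - 25)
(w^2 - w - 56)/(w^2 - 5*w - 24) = (w + 7)/(w + 3)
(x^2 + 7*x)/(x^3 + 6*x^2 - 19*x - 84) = x/(x^2 - x - 12)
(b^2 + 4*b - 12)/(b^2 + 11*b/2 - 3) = 2*(b - 2)/(2*b - 1)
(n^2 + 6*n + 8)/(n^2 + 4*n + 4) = (n + 4)/(n + 2)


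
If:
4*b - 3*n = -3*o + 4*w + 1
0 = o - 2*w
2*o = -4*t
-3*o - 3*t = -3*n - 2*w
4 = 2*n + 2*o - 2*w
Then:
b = -1/8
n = 1/2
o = 3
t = -3/2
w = 3/2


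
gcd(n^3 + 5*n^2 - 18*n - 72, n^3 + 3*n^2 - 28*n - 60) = n + 6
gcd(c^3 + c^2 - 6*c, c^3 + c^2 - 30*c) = c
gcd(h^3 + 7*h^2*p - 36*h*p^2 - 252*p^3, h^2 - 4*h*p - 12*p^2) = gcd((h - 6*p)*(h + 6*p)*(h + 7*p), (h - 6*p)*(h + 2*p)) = -h + 6*p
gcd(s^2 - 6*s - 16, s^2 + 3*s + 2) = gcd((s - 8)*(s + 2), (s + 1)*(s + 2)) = s + 2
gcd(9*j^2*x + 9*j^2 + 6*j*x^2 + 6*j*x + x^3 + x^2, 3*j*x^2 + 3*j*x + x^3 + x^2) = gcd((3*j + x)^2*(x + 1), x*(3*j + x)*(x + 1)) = 3*j*x + 3*j + x^2 + x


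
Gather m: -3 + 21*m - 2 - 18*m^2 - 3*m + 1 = -18*m^2 + 18*m - 4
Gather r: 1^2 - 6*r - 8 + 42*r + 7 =36*r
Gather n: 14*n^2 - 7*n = 14*n^2 - 7*n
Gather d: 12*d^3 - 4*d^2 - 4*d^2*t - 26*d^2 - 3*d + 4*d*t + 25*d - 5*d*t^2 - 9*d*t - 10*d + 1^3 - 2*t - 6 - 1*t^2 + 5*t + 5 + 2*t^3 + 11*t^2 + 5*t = 12*d^3 + d^2*(-4*t - 30) + d*(-5*t^2 - 5*t + 12) + 2*t^3 + 10*t^2 + 8*t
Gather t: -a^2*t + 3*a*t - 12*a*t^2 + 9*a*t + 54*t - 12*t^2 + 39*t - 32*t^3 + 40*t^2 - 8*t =-32*t^3 + t^2*(28 - 12*a) + t*(-a^2 + 12*a + 85)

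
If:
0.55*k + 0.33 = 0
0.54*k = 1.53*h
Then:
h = -0.21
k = -0.60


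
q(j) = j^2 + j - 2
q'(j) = 2*j + 1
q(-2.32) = 1.06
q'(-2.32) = -3.64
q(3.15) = 11.07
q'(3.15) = 7.30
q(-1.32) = -1.58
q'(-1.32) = -1.64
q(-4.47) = 13.51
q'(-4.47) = -7.94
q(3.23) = 11.66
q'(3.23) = 7.46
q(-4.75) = 15.81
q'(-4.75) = -8.50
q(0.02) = -1.98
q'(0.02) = 1.04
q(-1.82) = -0.51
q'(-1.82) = -2.64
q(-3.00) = 4.00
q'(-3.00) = -5.00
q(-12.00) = 130.00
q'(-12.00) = -23.00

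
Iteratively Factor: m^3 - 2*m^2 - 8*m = (m)*(m^2 - 2*m - 8) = m*(m + 2)*(m - 4)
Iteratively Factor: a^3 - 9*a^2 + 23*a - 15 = (a - 5)*(a^2 - 4*a + 3) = (a - 5)*(a - 1)*(a - 3)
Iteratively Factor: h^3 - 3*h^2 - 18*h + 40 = (h - 5)*(h^2 + 2*h - 8) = (h - 5)*(h - 2)*(h + 4)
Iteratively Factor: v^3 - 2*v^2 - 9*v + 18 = (v + 3)*(v^2 - 5*v + 6) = (v - 2)*(v + 3)*(v - 3)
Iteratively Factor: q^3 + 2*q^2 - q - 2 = (q + 2)*(q^2 - 1) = (q - 1)*(q + 2)*(q + 1)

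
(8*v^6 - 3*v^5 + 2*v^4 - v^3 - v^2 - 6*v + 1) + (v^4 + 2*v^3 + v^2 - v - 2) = 8*v^6 - 3*v^5 + 3*v^4 + v^3 - 7*v - 1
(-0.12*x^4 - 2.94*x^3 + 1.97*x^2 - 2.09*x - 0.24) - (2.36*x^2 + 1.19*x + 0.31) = -0.12*x^4 - 2.94*x^3 - 0.39*x^2 - 3.28*x - 0.55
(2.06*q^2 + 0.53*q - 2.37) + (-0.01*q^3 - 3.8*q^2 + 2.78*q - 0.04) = -0.01*q^3 - 1.74*q^2 + 3.31*q - 2.41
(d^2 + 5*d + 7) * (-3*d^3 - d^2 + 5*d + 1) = -3*d^5 - 16*d^4 - 21*d^3 + 19*d^2 + 40*d + 7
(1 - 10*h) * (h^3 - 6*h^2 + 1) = -10*h^4 + 61*h^3 - 6*h^2 - 10*h + 1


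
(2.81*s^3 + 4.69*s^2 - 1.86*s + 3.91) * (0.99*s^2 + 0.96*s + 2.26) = 2.7819*s^5 + 7.3407*s^4 + 9.0116*s^3 + 12.6847*s^2 - 0.45*s + 8.8366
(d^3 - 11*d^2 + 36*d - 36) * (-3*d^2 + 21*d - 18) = -3*d^5 + 54*d^4 - 357*d^3 + 1062*d^2 - 1404*d + 648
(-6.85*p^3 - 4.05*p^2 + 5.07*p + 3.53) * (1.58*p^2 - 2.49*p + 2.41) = -10.823*p^5 + 10.6575*p^4 + 1.5866*p^3 - 16.8074*p^2 + 3.429*p + 8.5073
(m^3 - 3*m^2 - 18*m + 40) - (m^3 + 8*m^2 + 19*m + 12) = -11*m^2 - 37*m + 28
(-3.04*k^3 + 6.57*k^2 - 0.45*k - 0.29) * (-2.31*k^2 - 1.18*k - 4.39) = 7.0224*k^5 - 11.5895*k^4 + 6.6325*k^3 - 27.6414*k^2 + 2.3177*k + 1.2731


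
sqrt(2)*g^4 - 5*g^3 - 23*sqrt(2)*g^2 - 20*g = g*(g - 5*sqrt(2))*(g + 2*sqrt(2))*(sqrt(2)*g + 1)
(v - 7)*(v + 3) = v^2 - 4*v - 21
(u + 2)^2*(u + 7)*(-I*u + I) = -I*u^4 - 10*I*u^3 - 21*I*u^2 + 4*I*u + 28*I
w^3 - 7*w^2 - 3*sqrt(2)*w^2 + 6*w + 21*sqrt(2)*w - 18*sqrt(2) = (w - 6)*(w - 1)*(w - 3*sqrt(2))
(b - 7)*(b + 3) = b^2 - 4*b - 21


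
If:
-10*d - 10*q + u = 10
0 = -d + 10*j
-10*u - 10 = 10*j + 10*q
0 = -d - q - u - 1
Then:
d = 0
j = 0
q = -1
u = 0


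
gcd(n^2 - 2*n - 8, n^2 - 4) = n + 2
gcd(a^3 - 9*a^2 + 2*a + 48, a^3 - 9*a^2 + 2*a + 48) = a^3 - 9*a^2 + 2*a + 48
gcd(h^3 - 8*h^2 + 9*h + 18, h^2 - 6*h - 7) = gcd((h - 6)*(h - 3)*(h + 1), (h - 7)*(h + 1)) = h + 1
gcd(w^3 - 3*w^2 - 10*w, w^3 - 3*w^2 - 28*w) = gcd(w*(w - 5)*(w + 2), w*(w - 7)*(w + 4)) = w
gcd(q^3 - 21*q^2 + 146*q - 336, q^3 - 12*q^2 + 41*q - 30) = q - 6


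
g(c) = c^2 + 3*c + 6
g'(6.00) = 15.00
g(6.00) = 60.00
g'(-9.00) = -15.00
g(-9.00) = 60.00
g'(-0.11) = 2.78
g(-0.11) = 5.68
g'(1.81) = 6.62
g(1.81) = 14.71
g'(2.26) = 7.52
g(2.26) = 17.89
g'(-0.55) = 1.90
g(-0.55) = 4.65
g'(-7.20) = -11.40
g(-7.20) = 36.24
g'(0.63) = 4.26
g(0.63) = 8.29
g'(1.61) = 6.22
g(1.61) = 13.42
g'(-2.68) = -2.36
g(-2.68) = 5.14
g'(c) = 2*c + 3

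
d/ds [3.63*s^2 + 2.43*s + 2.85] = 7.26*s + 2.43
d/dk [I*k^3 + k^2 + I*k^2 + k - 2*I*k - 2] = 3*I*k^2 + 2*k*(1 + I) + 1 - 2*I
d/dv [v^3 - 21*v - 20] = 3*v^2 - 21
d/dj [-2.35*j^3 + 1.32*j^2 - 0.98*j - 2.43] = -7.05*j^2 + 2.64*j - 0.98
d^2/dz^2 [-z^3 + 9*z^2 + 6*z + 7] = 18 - 6*z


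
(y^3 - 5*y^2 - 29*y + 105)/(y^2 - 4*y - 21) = (y^2 + 2*y - 15)/(y + 3)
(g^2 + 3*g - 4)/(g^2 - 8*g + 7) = (g + 4)/(g - 7)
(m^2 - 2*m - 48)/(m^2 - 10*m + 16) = (m + 6)/(m - 2)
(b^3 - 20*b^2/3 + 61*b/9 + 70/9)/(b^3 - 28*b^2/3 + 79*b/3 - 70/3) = (b + 2/3)/(b - 2)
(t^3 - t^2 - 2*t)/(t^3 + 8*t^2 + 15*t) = (t^2 - t - 2)/(t^2 + 8*t + 15)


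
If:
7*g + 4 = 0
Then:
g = -4/7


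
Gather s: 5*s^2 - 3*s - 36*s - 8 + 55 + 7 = 5*s^2 - 39*s + 54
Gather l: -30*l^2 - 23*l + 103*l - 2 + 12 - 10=-30*l^2 + 80*l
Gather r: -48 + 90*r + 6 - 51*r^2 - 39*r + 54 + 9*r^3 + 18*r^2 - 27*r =9*r^3 - 33*r^2 + 24*r + 12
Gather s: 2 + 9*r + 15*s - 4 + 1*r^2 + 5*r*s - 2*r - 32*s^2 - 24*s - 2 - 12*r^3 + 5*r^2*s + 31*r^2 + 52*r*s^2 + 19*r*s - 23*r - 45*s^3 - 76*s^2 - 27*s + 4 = -12*r^3 + 32*r^2 - 16*r - 45*s^3 + s^2*(52*r - 108) + s*(5*r^2 + 24*r - 36)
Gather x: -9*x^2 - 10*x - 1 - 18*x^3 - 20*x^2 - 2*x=-18*x^3 - 29*x^2 - 12*x - 1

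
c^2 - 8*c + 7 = (c - 7)*(c - 1)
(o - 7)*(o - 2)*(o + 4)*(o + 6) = o^4 + o^3 - 52*o^2 - 76*o + 336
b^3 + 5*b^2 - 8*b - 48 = (b - 3)*(b + 4)^2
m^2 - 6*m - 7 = (m - 7)*(m + 1)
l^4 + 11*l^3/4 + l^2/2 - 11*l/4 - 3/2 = (l - 1)*(l + 3/4)*(l + 1)*(l + 2)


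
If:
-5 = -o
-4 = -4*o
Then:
No Solution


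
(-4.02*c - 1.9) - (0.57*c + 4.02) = -4.59*c - 5.92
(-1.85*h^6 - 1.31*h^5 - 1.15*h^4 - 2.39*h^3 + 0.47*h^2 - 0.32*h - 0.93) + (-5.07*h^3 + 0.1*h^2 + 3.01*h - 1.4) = -1.85*h^6 - 1.31*h^5 - 1.15*h^4 - 7.46*h^3 + 0.57*h^2 + 2.69*h - 2.33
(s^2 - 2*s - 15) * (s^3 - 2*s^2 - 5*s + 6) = s^5 - 4*s^4 - 16*s^3 + 46*s^2 + 63*s - 90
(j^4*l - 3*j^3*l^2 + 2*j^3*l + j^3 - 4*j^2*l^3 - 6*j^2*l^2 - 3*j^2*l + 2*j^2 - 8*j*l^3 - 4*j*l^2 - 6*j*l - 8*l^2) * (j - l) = j^5*l - 4*j^4*l^2 + 2*j^4*l + j^4 - j^3*l^3 - 8*j^3*l^2 - 4*j^3*l + 2*j^3 + 4*j^2*l^4 - 2*j^2*l^3 - j^2*l^2 - 8*j^2*l + 8*j*l^4 + 4*j*l^3 - 2*j*l^2 + 8*l^3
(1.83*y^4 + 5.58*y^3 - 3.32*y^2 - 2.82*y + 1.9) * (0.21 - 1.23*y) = -2.2509*y^5 - 6.4791*y^4 + 5.2554*y^3 + 2.7714*y^2 - 2.9292*y + 0.399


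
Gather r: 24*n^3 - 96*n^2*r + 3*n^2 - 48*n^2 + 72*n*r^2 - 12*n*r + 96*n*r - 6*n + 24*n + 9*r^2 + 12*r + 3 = 24*n^3 - 45*n^2 + 18*n + r^2*(72*n + 9) + r*(-96*n^2 + 84*n + 12) + 3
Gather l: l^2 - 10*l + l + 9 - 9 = l^2 - 9*l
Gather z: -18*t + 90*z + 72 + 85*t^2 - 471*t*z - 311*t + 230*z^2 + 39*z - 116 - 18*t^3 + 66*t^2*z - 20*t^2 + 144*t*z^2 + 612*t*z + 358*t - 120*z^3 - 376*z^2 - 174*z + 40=-18*t^3 + 65*t^2 + 29*t - 120*z^3 + z^2*(144*t - 146) + z*(66*t^2 + 141*t - 45) - 4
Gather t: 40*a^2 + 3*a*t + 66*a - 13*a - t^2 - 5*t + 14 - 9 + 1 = 40*a^2 + 53*a - t^2 + t*(3*a - 5) + 6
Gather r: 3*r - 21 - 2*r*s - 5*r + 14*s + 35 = r*(-2*s - 2) + 14*s + 14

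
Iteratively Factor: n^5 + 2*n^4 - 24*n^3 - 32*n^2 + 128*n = (n + 4)*(n^4 - 2*n^3 - 16*n^2 + 32*n) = (n + 4)^2*(n^3 - 6*n^2 + 8*n) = (n - 2)*(n + 4)^2*(n^2 - 4*n) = (n - 4)*(n - 2)*(n + 4)^2*(n)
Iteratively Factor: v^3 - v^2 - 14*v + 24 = (v - 2)*(v^2 + v - 12) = (v - 2)*(v + 4)*(v - 3)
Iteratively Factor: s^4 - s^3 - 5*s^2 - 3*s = (s - 3)*(s^3 + 2*s^2 + s) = (s - 3)*(s + 1)*(s^2 + s) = s*(s - 3)*(s + 1)*(s + 1)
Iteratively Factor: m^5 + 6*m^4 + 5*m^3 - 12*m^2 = (m)*(m^4 + 6*m^3 + 5*m^2 - 12*m) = m*(m + 4)*(m^3 + 2*m^2 - 3*m) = m^2*(m + 4)*(m^2 + 2*m - 3) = m^2*(m - 1)*(m + 4)*(m + 3)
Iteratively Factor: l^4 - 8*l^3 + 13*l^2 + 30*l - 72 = (l - 4)*(l^3 - 4*l^2 - 3*l + 18) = (l - 4)*(l + 2)*(l^2 - 6*l + 9) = (l - 4)*(l - 3)*(l + 2)*(l - 3)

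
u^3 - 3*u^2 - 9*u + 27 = (u - 3)^2*(u + 3)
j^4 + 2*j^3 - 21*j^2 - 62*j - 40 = (j - 5)*(j + 1)*(j + 2)*(j + 4)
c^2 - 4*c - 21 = (c - 7)*(c + 3)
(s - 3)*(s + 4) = s^2 + s - 12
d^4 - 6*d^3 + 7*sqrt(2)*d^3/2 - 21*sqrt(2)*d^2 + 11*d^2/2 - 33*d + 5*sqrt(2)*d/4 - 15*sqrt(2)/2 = (d - 6)*(d + sqrt(2)/2)^2*(d + 5*sqrt(2)/2)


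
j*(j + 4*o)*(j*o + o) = j^3*o + 4*j^2*o^2 + j^2*o + 4*j*o^2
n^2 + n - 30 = (n - 5)*(n + 6)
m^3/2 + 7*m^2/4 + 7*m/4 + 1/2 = (m/2 + 1)*(m + 1/2)*(m + 1)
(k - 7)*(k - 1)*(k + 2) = k^3 - 6*k^2 - 9*k + 14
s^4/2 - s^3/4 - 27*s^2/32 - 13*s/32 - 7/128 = (s/2 + 1/4)*(s - 7/4)*(s + 1/4)*(s + 1/2)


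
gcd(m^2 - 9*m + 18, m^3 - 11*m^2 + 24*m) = m - 3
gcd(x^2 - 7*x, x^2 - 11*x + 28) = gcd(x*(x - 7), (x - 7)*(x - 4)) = x - 7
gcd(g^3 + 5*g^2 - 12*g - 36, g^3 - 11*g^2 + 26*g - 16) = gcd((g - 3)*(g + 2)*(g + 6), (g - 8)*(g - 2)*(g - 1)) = 1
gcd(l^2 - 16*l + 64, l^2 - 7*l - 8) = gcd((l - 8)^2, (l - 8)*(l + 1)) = l - 8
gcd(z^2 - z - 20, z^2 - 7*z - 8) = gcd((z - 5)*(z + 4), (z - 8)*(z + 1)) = 1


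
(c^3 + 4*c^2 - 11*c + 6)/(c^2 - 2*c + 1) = c + 6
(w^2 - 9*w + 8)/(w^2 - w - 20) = (-w^2 + 9*w - 8)/(-w^2 + w + 20)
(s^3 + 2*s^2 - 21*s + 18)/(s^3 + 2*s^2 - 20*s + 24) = (s^2 - 4*s + 3)/(s^2 - 4*s + 4)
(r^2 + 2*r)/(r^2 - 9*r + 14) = r*(r + 2)/(r^2 - 9*r + 14)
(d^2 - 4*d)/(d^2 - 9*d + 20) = d/(d - 5)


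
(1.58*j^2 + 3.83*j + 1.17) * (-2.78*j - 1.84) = -4.3924*j^3 - 13.5546*j^2 - 10.2998*j - 2.1528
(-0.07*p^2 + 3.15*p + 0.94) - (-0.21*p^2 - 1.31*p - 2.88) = 0.14*p^2 + 4.46*p + 3.82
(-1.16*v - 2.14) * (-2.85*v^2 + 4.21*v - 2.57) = 3.306*v^3 + 1.2154*v^2 - 6.0282*v + 5.4998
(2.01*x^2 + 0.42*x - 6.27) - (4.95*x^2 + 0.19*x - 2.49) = -2.94*x^2 + 0.23*x - 3.78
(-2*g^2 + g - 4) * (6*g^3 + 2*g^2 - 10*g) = -12*g^5 + 2*g^4 - 2*g^3 - 18*g^2 + 40*g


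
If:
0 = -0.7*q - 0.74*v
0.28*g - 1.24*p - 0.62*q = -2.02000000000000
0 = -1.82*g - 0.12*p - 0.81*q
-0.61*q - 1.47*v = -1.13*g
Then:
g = -0.26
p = 1.39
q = 0.37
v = -0.35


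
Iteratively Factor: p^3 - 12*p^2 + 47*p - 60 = (p - 4)*(p^2 - 8*p + 15) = (p - 4)*(p - 3)*(p - 5)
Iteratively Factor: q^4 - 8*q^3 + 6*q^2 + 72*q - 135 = (q - 5)*(q^3 - 3*q^2 - 9*q + 27) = (q - 5)*(q + 3)*(q^2 - 6*q + 9) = (q - 5)*(q - 3)*(q + 3)*(q - 3)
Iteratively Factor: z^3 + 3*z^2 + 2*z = (z + 2)*(z^2 + z) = (z + 1)*(z + 2)*(z)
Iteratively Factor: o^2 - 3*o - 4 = (o + 1)*(o - 4)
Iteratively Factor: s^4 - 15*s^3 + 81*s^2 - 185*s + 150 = (s - 5)*(s^3 - 10*s^2 + 31*s - 30) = (s - 5)*(s - 3)*(s^2 - 7*s + 10) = (s - 5)*(s - 3)*(s - 2)*(s - 5)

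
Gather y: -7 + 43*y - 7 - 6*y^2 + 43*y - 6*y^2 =-12*y^2 + 86*y - 14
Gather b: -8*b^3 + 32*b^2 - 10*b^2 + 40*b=-8*b^3 + 22*b^2 + 40*b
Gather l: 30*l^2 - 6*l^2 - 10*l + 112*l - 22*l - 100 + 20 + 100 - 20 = 24*l^2 + 80*l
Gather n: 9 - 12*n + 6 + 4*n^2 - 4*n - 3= 4*n^2 - 16*n + 12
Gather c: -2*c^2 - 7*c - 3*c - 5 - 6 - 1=-2*c^2 - 10*c - 12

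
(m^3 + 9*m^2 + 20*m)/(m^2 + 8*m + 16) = m*(m + 5)/(m + 4)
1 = 1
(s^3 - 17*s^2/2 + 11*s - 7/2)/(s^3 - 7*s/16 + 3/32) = 16*(s^2 - 8*s + 7)/(16*s^2 + 8*s - 3)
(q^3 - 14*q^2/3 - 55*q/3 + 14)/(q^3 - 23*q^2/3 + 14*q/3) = (q + 3)/q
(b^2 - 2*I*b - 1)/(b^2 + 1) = (b - I)/(b + I)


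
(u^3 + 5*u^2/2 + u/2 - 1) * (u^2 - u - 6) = u^5 + 3*u^4/2 - 8*u^3 - 33*u^2/2 - 2*u + 6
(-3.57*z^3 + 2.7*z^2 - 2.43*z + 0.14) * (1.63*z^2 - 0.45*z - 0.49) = -5.8191*z^5 + 6.0075*z^4 - 3.4266*z^3 - 0.00129999999999986*z^2 + 1.1277*z - 0.0686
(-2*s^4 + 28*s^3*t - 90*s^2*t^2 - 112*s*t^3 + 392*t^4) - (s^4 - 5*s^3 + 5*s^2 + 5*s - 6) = -3*s^4 + 28*s^3*t + 5*s^3 - 90*s^2*t^2 - 5*s^2 - 112*s*t^3 - 5*s + 392*t^4 + 6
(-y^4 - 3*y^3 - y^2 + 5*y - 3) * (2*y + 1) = -2*y^5 - 7*y^4 - 5*y^3 + 9*y^2 - y - 3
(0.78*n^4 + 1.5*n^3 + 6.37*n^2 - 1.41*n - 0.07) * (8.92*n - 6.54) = 6.9576*n^5 + 8.2788*n^4 + 47.0104*n^3 - 54.237*n^2 + 8.597*n + 0.4578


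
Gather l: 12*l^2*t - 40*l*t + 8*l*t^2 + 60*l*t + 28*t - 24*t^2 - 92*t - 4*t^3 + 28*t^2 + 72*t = 12*l^2*t + l*(8*t^2 + 20*t) - 4*t^3 + 4*t^2 + 8*t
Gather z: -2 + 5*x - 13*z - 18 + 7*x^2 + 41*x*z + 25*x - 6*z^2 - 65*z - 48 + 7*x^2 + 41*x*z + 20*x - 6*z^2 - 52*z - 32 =14*x^2 + 50*x - 12*z^2 + z*(82*x - 130) - 100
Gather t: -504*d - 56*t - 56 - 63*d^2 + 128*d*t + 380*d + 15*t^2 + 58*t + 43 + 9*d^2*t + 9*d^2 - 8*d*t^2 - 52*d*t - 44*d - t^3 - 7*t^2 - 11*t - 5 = -54*d^2 - 168*d - t^3 + t^2*(8 - 8*d) + t*(9*d^2 + 76*d - 9) - 18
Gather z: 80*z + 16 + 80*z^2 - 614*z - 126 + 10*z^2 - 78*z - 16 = 90*z^2 - 612*z - 126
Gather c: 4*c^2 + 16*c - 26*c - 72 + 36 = 4*c^2 - 10*c - 36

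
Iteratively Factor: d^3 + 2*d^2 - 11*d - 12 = (d + 4)*(d^2 - 2*d - 3) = (d - 3)*(d + 4)*(d + 1)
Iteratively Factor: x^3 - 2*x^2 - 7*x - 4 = (x - 4)*(x^2 + 2*x + 1) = (x - 4)*(x + 1)*(x + 1)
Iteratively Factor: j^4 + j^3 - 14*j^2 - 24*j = (j - 4)*(j^3 + 5*j^2 + 6*j) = j*(j - 4)*(j^2 + 5*j + 6) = j*(j - 4)*(j + 3)*(j + 2)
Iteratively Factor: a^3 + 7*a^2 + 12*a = (a + 4)*(a^2 + 3*a) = (a + 3)*(a + 4)*(a)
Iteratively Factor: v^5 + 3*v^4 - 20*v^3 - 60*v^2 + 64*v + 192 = (v + 3)*(v^4 - 20*v^2 + 64) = (v - 2)*(v + 3)*(v^3 + 2*v^2 - 16*v - 32) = (v - 2)*(v + 2)*(v + 3)*(v^2 - 16) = (v - 2)*(v + 2)*(v + 3)*(v + 4)*(v - 4)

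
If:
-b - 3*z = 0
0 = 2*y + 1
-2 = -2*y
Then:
No Solution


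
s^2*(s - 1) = s^3 - s^2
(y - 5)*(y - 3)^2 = y^3 - 11*y^2 + 39*y - 45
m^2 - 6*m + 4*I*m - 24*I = (m - 6)*(m + 4*I)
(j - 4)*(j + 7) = j^2 + 3*j - 28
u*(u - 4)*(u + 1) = u^3 - 3*u^2 - 4*u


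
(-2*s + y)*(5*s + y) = -10*s^2 + 3*s*y + y^2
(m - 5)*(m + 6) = m^2 + m - 30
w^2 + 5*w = w*(w + 5)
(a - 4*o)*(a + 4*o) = a^2 - 16*o^2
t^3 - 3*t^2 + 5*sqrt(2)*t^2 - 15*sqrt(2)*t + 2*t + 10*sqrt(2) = (t - 2)*(t - 1)*(t + 5*sqrt(2))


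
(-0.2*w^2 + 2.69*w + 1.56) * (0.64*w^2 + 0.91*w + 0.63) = -0.128*w^4 + 1.5396*w^3 + 3.3203*w^2 + 3.1143*w + 0.9828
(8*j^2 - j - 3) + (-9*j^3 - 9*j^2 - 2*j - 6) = -9*j^3 - j^2 - 3*j - 9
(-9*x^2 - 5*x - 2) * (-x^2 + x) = 9*x^4 - 4*x^3 - 3*x^2 - 2*x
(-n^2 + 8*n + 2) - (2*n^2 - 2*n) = -3*n^2 + 10*n + 2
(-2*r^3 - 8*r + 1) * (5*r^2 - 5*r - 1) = -10*r^5 + 10*r^4 - 38*r^3 + 45*r^2 + 3*r - 1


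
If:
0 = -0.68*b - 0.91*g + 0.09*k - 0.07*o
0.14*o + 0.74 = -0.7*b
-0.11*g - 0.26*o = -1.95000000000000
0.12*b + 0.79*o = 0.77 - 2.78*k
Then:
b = -2.46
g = 1.14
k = -1.61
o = 7.02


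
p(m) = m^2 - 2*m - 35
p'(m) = 2*m - 2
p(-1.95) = -27.30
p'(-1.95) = -5.90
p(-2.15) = -26.08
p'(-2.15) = -6.30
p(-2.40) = -24.44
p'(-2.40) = -6.80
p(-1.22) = -31.07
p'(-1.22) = -4.44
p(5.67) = -14.19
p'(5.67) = 9.34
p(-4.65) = -4.08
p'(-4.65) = -11.30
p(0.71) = -35.92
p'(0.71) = -0.58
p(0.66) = -35.88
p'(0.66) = -0.68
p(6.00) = -11.00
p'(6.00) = 10.00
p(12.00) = 85.00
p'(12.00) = 22.00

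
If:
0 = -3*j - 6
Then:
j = -2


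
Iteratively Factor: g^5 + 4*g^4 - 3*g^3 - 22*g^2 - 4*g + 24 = (g + 3)*(g^4 + g^3 - 6*g^2 - 4*g + 8) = (g - 2)*(g + 3)*(g^3 + 3*g^2 - 4) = (g - 2)*(g + 2)*(g + 3)*(g^2 + g - 2) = (g - 2)*(g - 1)*(g + 2)*(g + 3)*(g + 2)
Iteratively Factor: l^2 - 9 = (l + 3)*(l - 3)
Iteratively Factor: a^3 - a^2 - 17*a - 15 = (a + 1)*(a^2 - 2*a - 15) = (a + 1)*(a + 3)*(a - 5)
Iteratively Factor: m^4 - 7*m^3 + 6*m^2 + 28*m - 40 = (m - 5)*(m^3 - 2*m^2 - 4*m + 8) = (m - 5)*(m + 2)*(m^2 - 4*m + 4) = (m - 5)*(m - 2)*(m + 2)*(m - 2)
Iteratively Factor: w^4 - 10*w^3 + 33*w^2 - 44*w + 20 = (w - 5)*(w^3 - 5*w^2 + 8*w - 4) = (w - 5)*(w - 2)*(w^2 - 3*w + 2) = (w - 5)*(w - 2)*(w - 1)*(w - 2)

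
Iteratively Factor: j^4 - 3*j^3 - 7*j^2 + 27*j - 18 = (j - 3)*(j^3 - 7*j + 6) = (j - 3)*(j + 3)*(j^2 - 3*j + 2) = (j - 3)*(j - 2)*(j + 3)*(j - 1)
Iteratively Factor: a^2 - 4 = (a + 2)*(a - 2)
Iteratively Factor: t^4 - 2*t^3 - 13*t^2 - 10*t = (t + 2)*(t^3 - 4*t^2 - 5*t) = t*(t + 2)*(t^2 - 4*t - 5) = t*(t + 1)*(t + 2)*(t - 5)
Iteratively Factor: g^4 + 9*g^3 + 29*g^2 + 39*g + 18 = (g + 1)*(g^3 + 8*g^2 + 21*g + 18) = (g + 1)*(g + 2)*(g^2 + 6*g + 9) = (g + 1)*(g + 2)*(g + 3)*(g + 3)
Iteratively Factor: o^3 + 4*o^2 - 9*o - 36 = (o + 3)*(o^2 + o - 12) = (o + 3)*(o + 4)*(o - 3)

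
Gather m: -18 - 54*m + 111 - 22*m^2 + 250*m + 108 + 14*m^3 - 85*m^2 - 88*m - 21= 14*m^3 - 107*m^2 + 108*m + 180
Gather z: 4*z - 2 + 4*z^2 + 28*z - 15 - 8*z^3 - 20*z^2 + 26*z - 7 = -8*z^3 - 16*z^2 + 58*z - 24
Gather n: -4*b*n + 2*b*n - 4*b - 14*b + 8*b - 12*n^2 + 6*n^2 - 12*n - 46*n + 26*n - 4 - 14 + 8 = -10*b - 6*n^2 + n*(-2*b - 32) - 10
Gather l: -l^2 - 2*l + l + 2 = -l^2 - l + 2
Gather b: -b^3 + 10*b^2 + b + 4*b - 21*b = -b^3 + 10*b^2 - 16*b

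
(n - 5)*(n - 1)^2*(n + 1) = n^4 - 6*n^3 + 4*n^2 + 6*n - 5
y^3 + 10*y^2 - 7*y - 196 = (y - 4)*(y + 7)^2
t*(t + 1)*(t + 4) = t^3 + 5*t^2 + 4*t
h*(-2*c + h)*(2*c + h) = -4*c^2*h + h^3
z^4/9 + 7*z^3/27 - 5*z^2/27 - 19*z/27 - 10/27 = (z/3 + 1/3)^2*(z - 5/3)*(z + 2)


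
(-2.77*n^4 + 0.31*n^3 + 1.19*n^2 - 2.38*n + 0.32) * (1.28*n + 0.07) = -3.5456*n^5 + 0.2029*n^4 + 1.5449*n^3 - 2.9631*n^2 + 0.243*n + 0.0224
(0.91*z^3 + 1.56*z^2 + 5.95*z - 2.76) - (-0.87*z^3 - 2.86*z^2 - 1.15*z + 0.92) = 1.78*z^3 + 4.42*z^2 + 7.1*z - 3.68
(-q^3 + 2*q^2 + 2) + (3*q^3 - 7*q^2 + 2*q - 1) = 2*q^3 - 5*q^2 + 2*q + 1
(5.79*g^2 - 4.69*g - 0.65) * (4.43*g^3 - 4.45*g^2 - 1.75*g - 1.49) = 25.6497*g^5 - 46.5422*g^4 + 7.8585*g^3 + 2.4729*g^2 + 8.1256*g + 0.9685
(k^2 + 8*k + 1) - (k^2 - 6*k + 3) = 14*k - 2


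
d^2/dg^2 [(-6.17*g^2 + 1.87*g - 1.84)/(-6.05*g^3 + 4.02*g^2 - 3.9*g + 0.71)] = (451.67485*g^6 - 410.680050000001*g^5 + 207.57792*g^4 - 123.693026*g^3 + 236.846112*g^2 - 93.638676*g + 41.333878)/(221.445125*g^9 - 441.42615*g^8 + 721.56051*g^7 - 712.039533*g^6 + 568.74564*g^5 - 318.368952*g^4 + 135.256695*g^3 - 38.476746*g^2 + 5.89797*g - 0.357911)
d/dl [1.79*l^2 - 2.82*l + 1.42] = 3.58*l - 2.82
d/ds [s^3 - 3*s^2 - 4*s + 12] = 3*s^2 - 6*s - 4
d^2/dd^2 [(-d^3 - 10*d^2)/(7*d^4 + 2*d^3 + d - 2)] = 2*(-49*d^9 - 1470*d^8 - 420*d^7 + 9*d^6 + 258*d^5 - 1644*d^4 - 281*d^3 + 6*d^2 - 12*d - 40)/(343*d^12 + 294*d^11 + 84*d^10 + 155*d^9 - 210*d^8 - 156*d^7 - 3*d^6 - 78*d^5 + 60*d^4 + 25*d^3 - 6*d^2 + 12*d - 8)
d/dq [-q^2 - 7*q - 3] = -2*q - 7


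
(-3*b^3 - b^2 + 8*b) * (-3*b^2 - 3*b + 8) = 9*b^5 + 12*b^4 - 45*b^3 - 32*b^2 + 64*b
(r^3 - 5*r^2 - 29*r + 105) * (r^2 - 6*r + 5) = r^5 - 11*r^4 + 6*r^3 + 254*r^2 - 775*r + 525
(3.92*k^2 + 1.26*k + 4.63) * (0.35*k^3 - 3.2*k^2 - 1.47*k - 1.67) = 1.372*k^5 - 12.103*k^4 - 8.1739*k^3 - 23.2146*k^2 - 8.9103*k - 7.7321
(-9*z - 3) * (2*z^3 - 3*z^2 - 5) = -18*z^4 + 21*z^3 + 9*z^2 + 45*z + 15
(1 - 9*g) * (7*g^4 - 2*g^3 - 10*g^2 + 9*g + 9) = -63*g^5 + 25*g^4 + 88*g^3 - 91*g^2 - 72*g + 9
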